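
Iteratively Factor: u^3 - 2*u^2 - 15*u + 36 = (u - 3)*(u^2 + u - 12) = (u - 3)*(u + 4)*(u - 3)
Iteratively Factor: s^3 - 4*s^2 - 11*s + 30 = (s + 3)*(s^2 - 7*s + 10) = (s - 5)*(s + 3)*(s - 2)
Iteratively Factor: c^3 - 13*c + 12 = (c + 4)*(c^2 - 4*c + 3) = (c - 1)*(c + 4)*(c - 3)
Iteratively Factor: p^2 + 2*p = (p + 2)*(p)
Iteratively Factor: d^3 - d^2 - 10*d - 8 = (d + 2)*(d^2 - 3*d - 4) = (d - 4)*(d + 2)*(d + 1)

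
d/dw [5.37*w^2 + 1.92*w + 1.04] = 10.74*w + 1.92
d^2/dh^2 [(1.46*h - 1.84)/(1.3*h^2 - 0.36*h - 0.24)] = ((5.8352 - 11.388*h)*(-1.3*h^2 + 0.36*h + 0.24) - (1.46*h - 1.84)*(2.6*h - 0.36)*(5.2*h - 0.72))/(-1.3*h^2 + 0.36*h + 0.24)^3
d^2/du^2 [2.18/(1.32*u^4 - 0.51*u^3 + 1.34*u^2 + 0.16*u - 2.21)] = ((-34.5312*u^2 + 6.6708*u - 5.8424)*(1.32*u^4 - 0.51*u^3 + 1.34*u^2 + 0.16*u - 2.21) + 2.18*(5.28*u^3 - 1.53*u^2 + 2.68*u + 0.16)*(10.56*u^3 - 3.06*u^2 + 5.36*u + 0.32))/(1.32*u^4 - 0.51*u^3 + 1.34*u^2 + 0.16*u - 2.21)^3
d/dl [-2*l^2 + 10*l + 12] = 10 - 4*l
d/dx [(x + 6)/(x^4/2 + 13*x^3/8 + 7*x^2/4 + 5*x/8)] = 16*(-6*x^3 - 55*x^2 - 69*x - 15)/(x^2*(16*x^5 + 88*x^4 + 193*x^3 + 211*x^2 + 115*x + 25))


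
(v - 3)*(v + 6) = v^2 + 3*v - 18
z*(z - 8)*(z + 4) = z^3 - 4*z^2 - 32*z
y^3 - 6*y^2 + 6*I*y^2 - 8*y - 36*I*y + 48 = (y - 6)*(y + 2*I)*(y + 4*I)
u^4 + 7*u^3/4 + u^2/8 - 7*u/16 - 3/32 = (u - 1/2)*(u + 1/4)*(u + 1/2)*(u + 3/2)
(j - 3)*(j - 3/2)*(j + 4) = j^3 - j^2/2 - 27*j/2 + 18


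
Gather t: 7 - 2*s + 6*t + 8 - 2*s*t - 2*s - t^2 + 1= -4*s - t^2 + t*(6 - 2*s) + 16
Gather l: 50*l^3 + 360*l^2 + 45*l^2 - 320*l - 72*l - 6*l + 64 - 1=50*l^3 + 405*l^2 - 398*l + 63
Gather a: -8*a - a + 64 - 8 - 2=54 - 9*a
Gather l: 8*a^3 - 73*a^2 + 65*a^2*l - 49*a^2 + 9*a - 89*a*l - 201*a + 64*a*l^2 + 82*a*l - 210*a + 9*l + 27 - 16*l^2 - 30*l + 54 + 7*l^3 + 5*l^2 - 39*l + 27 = 8*a^3 - 122*a^2 - 402*a + 7*l^3 + l^2*(64*a - 11) + l*(65*a^2 - 7*a - 60) + 108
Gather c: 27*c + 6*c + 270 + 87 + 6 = 33*c + 363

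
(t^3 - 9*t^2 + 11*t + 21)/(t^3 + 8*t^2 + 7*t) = (t^2 - 10*t + 21)/(t*(t + 7))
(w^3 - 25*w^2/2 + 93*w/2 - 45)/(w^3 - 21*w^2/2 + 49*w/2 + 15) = (2*w - 3)/(2*w + 1)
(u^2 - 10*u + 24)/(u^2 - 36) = (u - 4)/(u + 6)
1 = 1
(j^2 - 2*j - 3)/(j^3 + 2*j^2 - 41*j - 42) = (j - 3)/(j^2 + j - 42)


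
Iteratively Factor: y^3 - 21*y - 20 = (y + 4)*(y^2 - 4*y - 5) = (y - 5)*(y + 4)*(y + 1)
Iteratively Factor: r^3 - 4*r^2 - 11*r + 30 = (r + 3)*(r^2 - 7*r + 10) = (r - 5)*(r + 3)*(r - 2)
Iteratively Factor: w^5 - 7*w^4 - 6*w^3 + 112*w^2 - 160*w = (w - 5)*(w^4 - 2*w^3 - 16*w^2 + 32*w) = w*(w - 5)*(w^3 - 2*w^2 - 16*w + 32) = w*(w - 5)*(w - 2)*(w^2 - 16) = w*(w - 5)*(w - 4)*(w - 2)*(w + 4)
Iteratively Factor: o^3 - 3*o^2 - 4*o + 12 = (o - 2)*(o^2 - o - 6) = (o - 2)*(o + 2)*(o - 3)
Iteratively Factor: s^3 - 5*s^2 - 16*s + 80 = (s - 5)*(s^2 - 16) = (s - 5)*(s - 4)*(s + 4)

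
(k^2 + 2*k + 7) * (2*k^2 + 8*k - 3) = 2*k^4 + 12*k^3 + 27*k^2 + 50*k - 21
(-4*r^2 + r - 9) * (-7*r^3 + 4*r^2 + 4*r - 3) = 28*r^5 - 23*r^4 + 51*r^3 - 20*r^2 - 39*r + 27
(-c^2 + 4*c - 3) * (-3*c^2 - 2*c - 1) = 3*c^4 - 10*c^3 + 2*c^2 + 2*c + 3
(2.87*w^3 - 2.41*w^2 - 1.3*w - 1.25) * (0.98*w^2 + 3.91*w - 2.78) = 2.8126*w^5 + 8.8599*w^4 - 18.6757*w^3 + 0.391799999999999*w^2 - 1.2735*w + 3.475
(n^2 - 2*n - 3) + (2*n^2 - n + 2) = 3*n^2 - 3*n - 1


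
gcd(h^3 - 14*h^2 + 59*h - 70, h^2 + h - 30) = h - 5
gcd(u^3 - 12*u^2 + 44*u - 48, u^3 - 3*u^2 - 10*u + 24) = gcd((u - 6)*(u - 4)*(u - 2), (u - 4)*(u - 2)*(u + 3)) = u^2 - 6*u + 8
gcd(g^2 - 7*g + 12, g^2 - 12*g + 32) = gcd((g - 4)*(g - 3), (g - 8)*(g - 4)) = g - 4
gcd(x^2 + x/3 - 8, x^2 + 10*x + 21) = x + 3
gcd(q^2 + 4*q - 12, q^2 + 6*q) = q + 6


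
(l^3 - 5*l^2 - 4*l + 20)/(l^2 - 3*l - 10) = l - 2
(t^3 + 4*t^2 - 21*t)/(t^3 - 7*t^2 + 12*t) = (t + 7)/(t - 4)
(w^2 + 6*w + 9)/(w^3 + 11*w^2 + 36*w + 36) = (w + 3)/(w^2 + 8*w + 12)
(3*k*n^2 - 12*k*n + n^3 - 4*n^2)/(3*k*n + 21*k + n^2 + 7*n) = n*(n - 4)/(n + 7)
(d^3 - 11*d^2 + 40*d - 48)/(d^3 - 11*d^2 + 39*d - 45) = (d^2 - 8*d + 16)/(d^2 - 8*d + 15)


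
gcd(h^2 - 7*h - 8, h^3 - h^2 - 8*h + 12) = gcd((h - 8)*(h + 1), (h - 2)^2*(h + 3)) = 1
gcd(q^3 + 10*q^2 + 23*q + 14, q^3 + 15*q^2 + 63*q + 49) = q^2 + 8*q + 7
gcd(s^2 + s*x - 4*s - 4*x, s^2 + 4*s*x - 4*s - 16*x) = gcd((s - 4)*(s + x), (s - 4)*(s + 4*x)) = s - 4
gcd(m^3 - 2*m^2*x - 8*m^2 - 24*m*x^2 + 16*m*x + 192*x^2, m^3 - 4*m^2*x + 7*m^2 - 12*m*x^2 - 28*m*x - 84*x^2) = -m + 6*x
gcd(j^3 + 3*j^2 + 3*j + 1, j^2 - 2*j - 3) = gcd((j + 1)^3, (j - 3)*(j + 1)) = j + 1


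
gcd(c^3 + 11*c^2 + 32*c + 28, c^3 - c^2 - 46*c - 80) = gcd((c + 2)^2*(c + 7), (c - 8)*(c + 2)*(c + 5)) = c + 2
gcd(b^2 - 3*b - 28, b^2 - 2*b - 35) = b - 7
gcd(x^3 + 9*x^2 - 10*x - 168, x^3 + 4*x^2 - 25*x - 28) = x^2 + 3*x - 28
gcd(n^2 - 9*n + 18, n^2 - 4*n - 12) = n - 6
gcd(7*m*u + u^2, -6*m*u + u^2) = u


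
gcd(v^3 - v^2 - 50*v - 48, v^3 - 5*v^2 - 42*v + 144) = v^2 - 2*v - 48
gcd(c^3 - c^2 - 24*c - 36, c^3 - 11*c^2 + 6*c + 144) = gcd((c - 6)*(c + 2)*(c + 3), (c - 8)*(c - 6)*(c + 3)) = c^2 - 3*c - 18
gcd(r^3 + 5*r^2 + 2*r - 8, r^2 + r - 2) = r^2 + r - 2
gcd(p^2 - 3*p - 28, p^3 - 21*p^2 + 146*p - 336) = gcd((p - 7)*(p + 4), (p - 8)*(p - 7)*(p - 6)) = p - 7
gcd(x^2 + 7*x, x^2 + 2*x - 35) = x + 7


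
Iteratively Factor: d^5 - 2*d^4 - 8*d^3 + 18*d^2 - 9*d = (d - 1)*(d^4 - d^3 - 9*d^2 + 9*d) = (d - 3)*(d - 1)*(d^3 + 2*d^2 - 3*d) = (d - 3)*(d - 1)*(d + 3)*(d^2 - d) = d*(d - 3)*(d - 1)*(d + 3)*(d - 1)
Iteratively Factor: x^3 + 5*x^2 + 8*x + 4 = (x + 2)*(x^2 + 3*x + 2) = (x + 2)^2*(x + 1)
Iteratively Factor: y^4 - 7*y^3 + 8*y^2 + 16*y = (y)*(y^3 - 7*y^2 + 8*y + 16) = y*(y - 4)*(y^2 - 3*y - 4) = y*(y - 4)^2*(y + 1)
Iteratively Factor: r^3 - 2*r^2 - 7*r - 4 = (r + 1)*(r^2 - 3*r - 4) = (r - 4)*(r + 1)*(r + 1)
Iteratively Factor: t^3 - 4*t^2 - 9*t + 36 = (t - 3)*(t^2 - t - 12) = (t - 3)*(t + 3)*(t - 4)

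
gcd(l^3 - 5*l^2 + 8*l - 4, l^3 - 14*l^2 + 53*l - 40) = l - 1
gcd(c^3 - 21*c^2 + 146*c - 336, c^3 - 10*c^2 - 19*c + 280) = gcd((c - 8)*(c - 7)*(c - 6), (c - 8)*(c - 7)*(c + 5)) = c^2 - 15*c + 56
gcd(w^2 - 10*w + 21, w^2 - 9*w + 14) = w - 7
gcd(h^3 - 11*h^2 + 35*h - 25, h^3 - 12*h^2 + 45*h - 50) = h^2 - 10*h + 25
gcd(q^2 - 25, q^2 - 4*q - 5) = q - 5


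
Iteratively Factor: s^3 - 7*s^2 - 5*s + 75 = (s + 3)*(s^2 - 10*s + 25) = (s - 5)*(s + 3)*(s - 5)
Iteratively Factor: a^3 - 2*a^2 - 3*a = (a + 1)*(a^2 - 3*a) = (a - 3)*(a + 1)*(a)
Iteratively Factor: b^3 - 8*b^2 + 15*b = (b - 3)*(b^2 - 5*b) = b*(b - 3)*(b - 5)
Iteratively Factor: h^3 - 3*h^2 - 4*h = (h + 1)*(h^2 - 4*h) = h*(h + 1)*(h - 4)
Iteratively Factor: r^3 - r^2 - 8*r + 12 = (r + 3)*(r^2 - 4*r + 4) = (r - 2)*(r + 3)*(r - 2)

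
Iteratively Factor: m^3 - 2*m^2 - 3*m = (m - 3)*(m^2 + m) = (m - 3)*(m + 1)*(m)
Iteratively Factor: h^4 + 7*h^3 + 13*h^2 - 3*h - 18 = (h + 2)*(h^3 + 5*h^2 + 3*h - 9) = (h - 1)*(h + 2)*(h^2 + 6*h + 9) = (h - 1)*(h + 2)*(h + 3)*(h + 3)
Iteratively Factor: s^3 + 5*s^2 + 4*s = (s + 1)*(s^2 + 4*s) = s*(s + 1)*(s + 4)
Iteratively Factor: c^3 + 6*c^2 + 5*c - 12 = (c + 3)*(c^2 + 3*c - 4) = (c - 1)*(c + 3)*(c + 4)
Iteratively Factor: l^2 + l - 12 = (l - 3)*(l + 4)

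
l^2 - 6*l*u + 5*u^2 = (l - 5*u)*(l - u)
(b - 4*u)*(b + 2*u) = b^2 - 2*b*u - 8*u^2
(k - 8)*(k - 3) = k^2 - 11*k + 24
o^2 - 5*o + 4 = (o - 4)*(o - 1)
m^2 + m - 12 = (m - 3)*(m + 4)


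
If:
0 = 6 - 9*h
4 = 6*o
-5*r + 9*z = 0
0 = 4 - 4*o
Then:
No Solution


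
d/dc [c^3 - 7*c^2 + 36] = c*(3*c - 14)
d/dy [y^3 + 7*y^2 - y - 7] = 3*y^2 + 14*y - 1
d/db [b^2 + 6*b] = 2*b + 6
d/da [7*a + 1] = 7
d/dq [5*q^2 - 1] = 10*q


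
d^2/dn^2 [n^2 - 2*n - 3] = 2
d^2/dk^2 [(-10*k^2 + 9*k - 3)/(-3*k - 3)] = 44/(3*(k^3 + 3*k^2 + 3*k + 1))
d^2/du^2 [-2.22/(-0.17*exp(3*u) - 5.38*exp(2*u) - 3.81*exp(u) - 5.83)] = (2.22*(0.51*exp(2*u) + 10.76*exp(u) + 3.81)*(1.02*exp(2*u) + 21.52*exp(u) + 7.62)*exp(u) - (3.3966*exp(2*u) + 47.7744*exp(u) + 8.4582)*(0.17*exp(3*u) + 5.38*exp(2*u) + 3.81*exp(u) + 5.83))*exp(u)/(0.17*exp(3*u) + 5.38*exp(2*u) + 3.81*exp(u) + 5.83)^3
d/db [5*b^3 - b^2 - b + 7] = 15*b^2 - 2*b - 1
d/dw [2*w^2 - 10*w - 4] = 4*w - 10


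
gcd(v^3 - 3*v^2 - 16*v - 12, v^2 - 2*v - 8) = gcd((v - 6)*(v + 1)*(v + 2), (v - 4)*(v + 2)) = v + 2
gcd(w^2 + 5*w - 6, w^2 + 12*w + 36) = w + 6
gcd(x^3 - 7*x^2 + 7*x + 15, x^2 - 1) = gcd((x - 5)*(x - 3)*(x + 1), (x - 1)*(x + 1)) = x + 1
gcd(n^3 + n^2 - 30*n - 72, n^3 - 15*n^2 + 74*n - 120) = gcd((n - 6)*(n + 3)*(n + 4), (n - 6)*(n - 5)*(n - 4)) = n - 6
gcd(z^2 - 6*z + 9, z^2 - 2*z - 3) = z - 3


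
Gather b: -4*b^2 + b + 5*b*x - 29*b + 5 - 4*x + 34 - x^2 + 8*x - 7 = -4*b^2 + b*(5*x - 28) - x^2 + 4*x + 32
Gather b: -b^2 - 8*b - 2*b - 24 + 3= -b^2 - 10*b - 21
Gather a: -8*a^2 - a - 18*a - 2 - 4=-8*a^2 - 19*a - 6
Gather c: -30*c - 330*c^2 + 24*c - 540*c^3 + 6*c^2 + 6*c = -540*c^3 - 324*c^2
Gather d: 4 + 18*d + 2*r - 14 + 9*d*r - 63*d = d*(9*r - 45) + 2*r - 10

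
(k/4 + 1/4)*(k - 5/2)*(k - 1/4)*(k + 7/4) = k^4/4 - 83*k^2/64 - 99*k/128 + 35/128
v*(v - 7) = v^2 - 7*v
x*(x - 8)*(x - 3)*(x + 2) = x^4 - 9*x^3 + 2*x^2 + 48*x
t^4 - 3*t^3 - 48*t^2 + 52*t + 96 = (t - 8)*(t - 2)*(t + 1)*(t + 6)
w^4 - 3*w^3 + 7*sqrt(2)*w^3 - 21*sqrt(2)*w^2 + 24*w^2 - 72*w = w*(w - 3)*(w + 3*sqrt(2))*(w + 4*sqrt(2))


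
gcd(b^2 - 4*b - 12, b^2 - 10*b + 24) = b - 6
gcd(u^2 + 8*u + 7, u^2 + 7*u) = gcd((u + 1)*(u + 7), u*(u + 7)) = u + 7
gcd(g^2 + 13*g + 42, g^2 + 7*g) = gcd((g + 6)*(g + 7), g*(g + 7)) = g + 7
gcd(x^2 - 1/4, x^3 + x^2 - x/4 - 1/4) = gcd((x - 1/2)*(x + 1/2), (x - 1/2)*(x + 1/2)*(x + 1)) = x^2 - 1/4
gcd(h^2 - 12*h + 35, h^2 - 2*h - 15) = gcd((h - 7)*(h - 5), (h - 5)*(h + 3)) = h - 5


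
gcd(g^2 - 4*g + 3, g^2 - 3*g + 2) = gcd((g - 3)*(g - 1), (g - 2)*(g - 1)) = g - 1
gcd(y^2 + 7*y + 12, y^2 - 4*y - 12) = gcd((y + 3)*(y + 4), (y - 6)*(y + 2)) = 1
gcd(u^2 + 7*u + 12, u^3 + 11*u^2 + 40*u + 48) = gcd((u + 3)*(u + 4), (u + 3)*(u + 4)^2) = u^2 + 7*u + 12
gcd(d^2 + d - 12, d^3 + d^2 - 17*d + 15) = d - 3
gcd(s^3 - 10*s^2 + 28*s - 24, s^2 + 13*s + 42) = 1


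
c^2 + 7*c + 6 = (c + 1)*(c + 6)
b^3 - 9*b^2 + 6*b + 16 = (b - 8)*(b - 2)*(b + 1)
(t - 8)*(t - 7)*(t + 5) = t^3 - 10*t^2 - 19*t + 280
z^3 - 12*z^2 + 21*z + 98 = (z - 7)^2*(z + 2)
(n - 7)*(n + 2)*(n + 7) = n^3 + 2*n^2 - 49*n - 98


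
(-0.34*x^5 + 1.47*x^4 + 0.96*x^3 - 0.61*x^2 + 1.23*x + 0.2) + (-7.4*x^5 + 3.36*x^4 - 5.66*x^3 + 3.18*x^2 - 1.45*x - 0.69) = -7.74*x^5 + 4.83*x^4 - 4.7*x^3 + 2.57*x^2 - 0.22*x - 0.49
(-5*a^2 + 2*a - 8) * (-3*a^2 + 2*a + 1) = 15*a^4 - 16*a^3 + 23*a^2 - 14*a - 8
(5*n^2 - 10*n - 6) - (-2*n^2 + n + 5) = 7*n^2 - 11*n - 11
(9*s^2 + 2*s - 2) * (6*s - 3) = 54*s^3 - 15*s^2 - 18*s + 6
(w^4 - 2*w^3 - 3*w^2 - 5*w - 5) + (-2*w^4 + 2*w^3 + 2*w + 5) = -w^4 - 3*w^2 - 3*w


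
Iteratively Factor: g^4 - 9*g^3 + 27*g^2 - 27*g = (g)*(g^3 - 9*g^2 + 27*g - 27) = g*(g - 3)*(g^2 - 6*g + 9) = g*(g - 3)^2*(g - 3)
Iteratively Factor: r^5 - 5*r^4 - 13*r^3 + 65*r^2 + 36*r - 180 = (r + 3)*(r^4 - 8*r^3 + 11*r^2 + 32*r - 60) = (r - 5)*(r + 3)*(r^3 - 3*r^2 - 4*r + 12) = (r - 5)*(r - 2)*(r + 3)*(r^2 - r - 6) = (r - 5)*(r - 2)*(r + 2)*(r + 3)*(r - 3)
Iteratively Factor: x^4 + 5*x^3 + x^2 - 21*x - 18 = (x + 1)*(x^3 + 4*x^2 - 3*x - 18) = (x + 1)*(x + 3)*(x^2 + x - 6) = (x + 1)*(x + 3)^2*(x - 2)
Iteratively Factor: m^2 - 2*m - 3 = (m + 1)*(m - 3)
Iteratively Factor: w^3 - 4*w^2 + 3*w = (w - 1)*(w^2 - 3*w) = (w - 3)*(w - 1)*(w)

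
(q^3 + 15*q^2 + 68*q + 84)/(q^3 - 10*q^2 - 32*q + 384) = (q^2 + 9*q + 14)/(q^2 - 16*q + 64)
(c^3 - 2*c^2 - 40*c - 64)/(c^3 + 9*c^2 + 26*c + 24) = (c - 8)/(c + 3)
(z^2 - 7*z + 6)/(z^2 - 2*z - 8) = (-z^2 + 7*z - 6)/(-z^2 + 2*z + 8)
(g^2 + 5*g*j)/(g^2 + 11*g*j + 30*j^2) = g/(g + 6*j)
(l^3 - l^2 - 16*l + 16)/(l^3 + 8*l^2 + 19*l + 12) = (l^2 - 5*l + 4)/(l^2 + 4*l + 3)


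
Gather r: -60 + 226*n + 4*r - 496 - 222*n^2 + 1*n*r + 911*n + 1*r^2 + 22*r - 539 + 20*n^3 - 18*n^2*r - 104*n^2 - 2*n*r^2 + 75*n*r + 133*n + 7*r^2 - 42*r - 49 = 20*n^3 - 326*n^2 + 1270*n + r^2*(8 - 2*n) + r*(-18*n^2 + 76*n - 16) - 1144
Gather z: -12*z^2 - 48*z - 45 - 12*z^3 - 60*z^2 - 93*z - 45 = -12*z^3 - 72*z^2 - 141*z - 90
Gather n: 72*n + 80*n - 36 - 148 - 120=152*n - 304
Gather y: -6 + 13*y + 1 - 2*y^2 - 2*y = -2*y^2 + 11*y - 5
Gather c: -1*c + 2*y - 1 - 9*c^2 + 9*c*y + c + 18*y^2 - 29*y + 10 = -9*c^2 + 9*c*y + 18*y^2 - 27*y + 9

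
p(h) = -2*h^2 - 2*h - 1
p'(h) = -4*h - 2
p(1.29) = -6.91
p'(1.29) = -7.16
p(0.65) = -3.14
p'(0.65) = -4.60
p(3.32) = -29.68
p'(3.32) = -15.28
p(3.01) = -25.14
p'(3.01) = -14.04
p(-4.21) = -28.03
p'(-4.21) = 14.84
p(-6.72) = -77.88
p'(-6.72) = 24.88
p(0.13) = -1.29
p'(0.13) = -2.52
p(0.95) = -4.70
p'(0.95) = -5.80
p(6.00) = -85.00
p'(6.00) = -26.00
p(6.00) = -85.00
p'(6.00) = -26.00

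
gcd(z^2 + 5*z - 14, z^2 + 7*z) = z + 7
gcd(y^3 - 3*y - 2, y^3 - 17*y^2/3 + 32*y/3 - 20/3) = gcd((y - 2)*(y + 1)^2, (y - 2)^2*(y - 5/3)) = y - 2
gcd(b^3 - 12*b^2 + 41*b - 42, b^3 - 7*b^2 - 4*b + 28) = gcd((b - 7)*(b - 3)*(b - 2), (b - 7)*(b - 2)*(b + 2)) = b^2 - 9*b + 14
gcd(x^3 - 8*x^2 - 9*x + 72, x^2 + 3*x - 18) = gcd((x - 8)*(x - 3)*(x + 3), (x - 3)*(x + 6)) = x - 3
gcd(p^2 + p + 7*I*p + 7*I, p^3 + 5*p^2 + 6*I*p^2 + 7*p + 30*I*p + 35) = p + 7*I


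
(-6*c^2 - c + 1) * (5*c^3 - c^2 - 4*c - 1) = -30*c^5 + c^4 + 30*c^3 + 9*c^2 - 3*c - 1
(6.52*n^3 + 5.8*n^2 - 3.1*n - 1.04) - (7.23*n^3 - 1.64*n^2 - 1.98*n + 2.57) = -0.710000000000001*n^3 + 7.44*n^2 - 1.12*n - 3.61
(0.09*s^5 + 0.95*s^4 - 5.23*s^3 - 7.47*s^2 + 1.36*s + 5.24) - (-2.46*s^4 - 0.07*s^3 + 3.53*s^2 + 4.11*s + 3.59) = 0.09*s^5 + 3.41*s^4 - 5.16*s^3 - 11.0*s^2 - 2.75*s + 1.65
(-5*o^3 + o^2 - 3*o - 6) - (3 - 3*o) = -5*o^3 + o^2 - 9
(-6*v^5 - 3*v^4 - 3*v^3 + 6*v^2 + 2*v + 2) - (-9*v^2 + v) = -6*v^5 - 3*v^4 - 3*v^3 + 15*v^2 + v + 2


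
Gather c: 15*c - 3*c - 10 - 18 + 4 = 12*c - 24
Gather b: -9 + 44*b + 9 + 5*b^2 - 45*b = 5*b^2 - b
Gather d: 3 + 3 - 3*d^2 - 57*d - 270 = -3*d^2 - 57*d - 264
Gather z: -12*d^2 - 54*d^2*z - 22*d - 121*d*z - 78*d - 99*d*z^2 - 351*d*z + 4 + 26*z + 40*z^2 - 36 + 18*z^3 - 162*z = -12*d^2 - 100*d + 18*z^3 + z^2*(40 - 99*d) + z*(-54*d^2 - 472*d - 136) - 32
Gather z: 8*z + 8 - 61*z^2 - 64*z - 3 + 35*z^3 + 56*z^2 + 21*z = 35*z^3 - 5*z^2 - 35*z + 5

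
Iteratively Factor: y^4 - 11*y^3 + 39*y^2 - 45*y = (y)*(y^3 - 11*y^2 + 39*y - 45) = y*(y - 3)*(y^2 - 8*y + 15) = y*(y - 5)*(y - 3)*(y - 3)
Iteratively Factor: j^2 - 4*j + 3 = (j - 1)*(j - 3)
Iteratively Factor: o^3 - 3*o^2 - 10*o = (o)*(o^2 - 3*o - 10) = o*(o - 5)*(o + 2)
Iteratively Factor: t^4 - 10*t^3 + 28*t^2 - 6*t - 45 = (t + 1)*(t^3 - 11*t^2 + 39*t - 45) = (t - 5)*(t + 1)*(t^2 - 6*t + 9) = (t - 5)*(t - 3)*(t + 1)*(t - 3)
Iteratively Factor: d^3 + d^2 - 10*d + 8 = (d - 2)*(d^2 + 3*d - 4) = (d - 2)*(d - 1)*(d + 4)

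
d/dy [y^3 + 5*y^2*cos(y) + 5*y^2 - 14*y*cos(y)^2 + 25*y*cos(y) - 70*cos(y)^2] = -5*y^2*sin(y) + 3*y^2 - 25*y*sin(y) + 14*y*sin(2*y) + 10*y*cos(y) + 10*y + 70*sin(2*y) - 14*cos(y)^2 + 25*cos(y)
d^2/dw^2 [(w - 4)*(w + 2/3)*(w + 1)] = 6*w - 14/3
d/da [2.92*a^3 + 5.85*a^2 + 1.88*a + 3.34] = 8.76*a^2 + 11.7*a + 1.88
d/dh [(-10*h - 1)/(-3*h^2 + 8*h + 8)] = 6*(-5*h^2 - h - 12)/(9*h^4 - 48*h^3 + 16*h^2 + 128*h + 64)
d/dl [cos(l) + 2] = -sin(l)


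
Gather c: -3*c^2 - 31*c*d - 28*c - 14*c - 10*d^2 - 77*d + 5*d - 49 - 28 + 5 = -3*c^2 + c*(-31*d - 42) - 10*d^2 - 72*d - 72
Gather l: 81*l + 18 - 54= 81*l - 36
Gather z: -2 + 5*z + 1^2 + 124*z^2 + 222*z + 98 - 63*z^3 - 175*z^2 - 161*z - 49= -63*z^3 - 51*z^2 + 66*z + 48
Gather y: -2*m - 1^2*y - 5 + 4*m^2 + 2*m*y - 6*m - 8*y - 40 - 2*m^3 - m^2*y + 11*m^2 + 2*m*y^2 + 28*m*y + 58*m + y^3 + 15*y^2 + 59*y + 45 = -2*m^3 + 15*m^2 + 50*m + y^3 + y^2*(2*m + 15) + y*(-m^2 + 30*m + 50)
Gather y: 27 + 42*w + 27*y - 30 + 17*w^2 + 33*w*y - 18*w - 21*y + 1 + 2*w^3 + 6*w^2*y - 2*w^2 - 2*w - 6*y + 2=2*w^3 + 15*w^2 + 22*w + y*(6*w^2 + 33*w)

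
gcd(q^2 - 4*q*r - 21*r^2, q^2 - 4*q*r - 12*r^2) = 1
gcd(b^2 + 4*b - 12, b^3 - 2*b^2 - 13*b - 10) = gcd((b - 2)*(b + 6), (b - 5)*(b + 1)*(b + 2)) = 1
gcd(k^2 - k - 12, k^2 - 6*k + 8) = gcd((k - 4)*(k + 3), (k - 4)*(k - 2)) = k - 4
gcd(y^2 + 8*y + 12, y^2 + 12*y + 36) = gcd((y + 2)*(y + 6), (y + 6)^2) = y + 6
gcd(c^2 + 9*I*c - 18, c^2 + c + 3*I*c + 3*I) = c + 3*I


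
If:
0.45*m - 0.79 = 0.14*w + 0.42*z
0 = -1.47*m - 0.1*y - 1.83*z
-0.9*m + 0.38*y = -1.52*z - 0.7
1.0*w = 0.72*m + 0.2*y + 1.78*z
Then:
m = 0.85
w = -0.22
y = 3.75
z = -0.89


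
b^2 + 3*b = b*(b + 3)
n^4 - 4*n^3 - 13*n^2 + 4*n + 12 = (n - 6)*(n - 1)*(n + 1)*(n + 2)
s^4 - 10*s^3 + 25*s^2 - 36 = (s - 6)*(s - 3)*(s - 2)*(s + 1)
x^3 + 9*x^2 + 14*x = x*(x + 2)*(x + 7)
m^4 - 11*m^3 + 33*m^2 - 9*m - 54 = (m - 6)*(m - 3)^2*(m + 1)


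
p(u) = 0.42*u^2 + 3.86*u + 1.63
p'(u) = 0.84*u + 3.86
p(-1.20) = -2.40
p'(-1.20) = 2.85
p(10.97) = 94.52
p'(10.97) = 13.07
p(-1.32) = -2.73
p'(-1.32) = 2.75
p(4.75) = 29.44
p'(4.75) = 7.85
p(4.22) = 25.40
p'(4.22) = 7.40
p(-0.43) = 0.05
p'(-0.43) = 3.50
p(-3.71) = -6.91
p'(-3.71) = 0.74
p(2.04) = 11.25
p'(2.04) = 5.57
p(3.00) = 16.99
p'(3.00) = 6.38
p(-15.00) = 38.23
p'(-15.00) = -8.74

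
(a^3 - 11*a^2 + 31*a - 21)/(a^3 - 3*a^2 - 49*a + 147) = (a - 1)/(a + 7)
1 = 1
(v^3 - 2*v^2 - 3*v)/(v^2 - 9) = v*(v + 1)/(v + 3)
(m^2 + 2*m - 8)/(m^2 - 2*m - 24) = (m - 2)/(m - 6)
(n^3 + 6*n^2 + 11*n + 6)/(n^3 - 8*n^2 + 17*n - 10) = (n^3 + 6*n^2 + 11*n + 6)/(n^3 - 8*n^2 + 17*n - 10)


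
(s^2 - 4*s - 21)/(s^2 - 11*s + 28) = (s + 3)/(s - 4)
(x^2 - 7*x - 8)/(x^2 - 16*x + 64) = (x + 1)/(x - 8)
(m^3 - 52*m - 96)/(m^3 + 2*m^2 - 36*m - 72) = (m - 8)/(m - 6)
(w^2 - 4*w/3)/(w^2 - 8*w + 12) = w*(3*w - 4)/(3*(w^2 - 8*w + 12))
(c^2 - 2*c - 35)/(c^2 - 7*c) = (c + 5)/c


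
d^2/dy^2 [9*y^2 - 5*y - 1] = 18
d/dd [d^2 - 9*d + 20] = 2*d - 9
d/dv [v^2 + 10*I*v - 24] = 2*v + 10*I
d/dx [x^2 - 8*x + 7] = 2*x - 8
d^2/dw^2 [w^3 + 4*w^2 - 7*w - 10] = 6*w + 8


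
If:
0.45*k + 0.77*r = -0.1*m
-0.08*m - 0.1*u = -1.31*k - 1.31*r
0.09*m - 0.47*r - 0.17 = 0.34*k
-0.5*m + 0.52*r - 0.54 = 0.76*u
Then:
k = 0.25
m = 1.23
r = -0.31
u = -1.73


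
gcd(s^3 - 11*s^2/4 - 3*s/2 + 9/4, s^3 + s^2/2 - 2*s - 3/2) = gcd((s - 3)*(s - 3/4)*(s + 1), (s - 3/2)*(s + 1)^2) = s + 1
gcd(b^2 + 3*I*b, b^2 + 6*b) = b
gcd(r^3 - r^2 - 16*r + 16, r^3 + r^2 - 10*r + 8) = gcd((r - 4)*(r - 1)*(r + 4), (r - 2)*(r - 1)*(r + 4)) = r^2 + 3*r - 4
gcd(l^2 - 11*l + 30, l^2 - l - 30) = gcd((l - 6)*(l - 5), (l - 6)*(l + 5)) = l - 6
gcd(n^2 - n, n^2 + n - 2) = n - 1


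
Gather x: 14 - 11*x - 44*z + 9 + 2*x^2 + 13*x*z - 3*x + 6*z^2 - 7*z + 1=2*x^2 + x*(13*z - 14) + 6*z^2 - 51*z + 24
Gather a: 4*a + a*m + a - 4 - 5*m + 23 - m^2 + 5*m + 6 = a*(m + 5) - m^2 + 25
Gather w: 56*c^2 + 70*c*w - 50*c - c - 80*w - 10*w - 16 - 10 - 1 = 56*c^2 - 51*c + w*(70*c - 90) - 27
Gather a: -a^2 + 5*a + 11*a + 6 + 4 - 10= -a^2 + 16*a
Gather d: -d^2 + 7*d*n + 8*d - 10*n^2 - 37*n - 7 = -d^2 + d*(7*n + 8) - 10*n^2 - 37*n - 7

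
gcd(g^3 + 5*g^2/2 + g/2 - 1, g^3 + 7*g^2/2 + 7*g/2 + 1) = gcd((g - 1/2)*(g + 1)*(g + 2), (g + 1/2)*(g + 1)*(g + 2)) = g^2 + 3*g + 2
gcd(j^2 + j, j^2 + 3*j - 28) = 1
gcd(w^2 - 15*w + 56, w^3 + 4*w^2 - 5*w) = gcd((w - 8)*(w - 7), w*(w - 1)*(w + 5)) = 1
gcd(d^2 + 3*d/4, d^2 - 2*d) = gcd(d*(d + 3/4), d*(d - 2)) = d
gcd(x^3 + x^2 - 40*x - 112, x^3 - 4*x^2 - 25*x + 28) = x^2 - 3*x - 28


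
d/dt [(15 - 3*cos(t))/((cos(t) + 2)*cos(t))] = 3*(-sin(t) + 10*sin(t)/cos(t)^2 + 10*tan(t))/(cos(t) + 2)^2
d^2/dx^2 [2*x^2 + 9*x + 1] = 4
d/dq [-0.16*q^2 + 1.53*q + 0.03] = 1.53 - 0.32*q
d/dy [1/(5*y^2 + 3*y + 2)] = (-10*y - 3)/(5*y^2 + 3*y + 2)^2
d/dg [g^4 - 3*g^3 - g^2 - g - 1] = 4*g^3 - 9*g^2 - 2*g - 1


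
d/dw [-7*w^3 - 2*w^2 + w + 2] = -21*w^2 - 4*w + 1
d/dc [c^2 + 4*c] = 2*c + 4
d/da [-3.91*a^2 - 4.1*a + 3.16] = -7.82*a - 4.1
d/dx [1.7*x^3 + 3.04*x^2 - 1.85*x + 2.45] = 5.1*x^2 + 6.08*x - 1.85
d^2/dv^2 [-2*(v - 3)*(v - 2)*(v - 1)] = 24 - 12*v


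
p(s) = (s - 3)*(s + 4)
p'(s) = 2*s + 1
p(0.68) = -10.86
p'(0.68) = 2.36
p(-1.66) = -10.90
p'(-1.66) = -2.32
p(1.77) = -7.10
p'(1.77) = 4.54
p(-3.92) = -0.55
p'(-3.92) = -6.84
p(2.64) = -2.39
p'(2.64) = 6.28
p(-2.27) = -9.12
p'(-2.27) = -3.54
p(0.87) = -10.37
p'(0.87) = 2.74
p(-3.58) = -2.76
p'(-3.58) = -6.16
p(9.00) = 78.00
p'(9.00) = 19.00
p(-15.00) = 198.00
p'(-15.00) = -29.00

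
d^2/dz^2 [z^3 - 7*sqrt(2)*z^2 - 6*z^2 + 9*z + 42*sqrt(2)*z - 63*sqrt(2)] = 6*z - 14*sqrt(2) - 12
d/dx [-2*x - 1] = -2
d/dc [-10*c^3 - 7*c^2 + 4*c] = -30*c^2 - 14*c + 4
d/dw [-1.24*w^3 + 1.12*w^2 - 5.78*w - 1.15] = -3.72*w^2 + 2.24*w - 5.78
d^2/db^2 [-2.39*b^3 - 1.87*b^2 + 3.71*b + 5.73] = -14.34*b - 3.74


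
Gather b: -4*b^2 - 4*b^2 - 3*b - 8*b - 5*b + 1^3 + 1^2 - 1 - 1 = -8*b^2 - 16*b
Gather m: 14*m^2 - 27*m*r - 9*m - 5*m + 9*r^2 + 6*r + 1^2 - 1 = 14*m^2 + m*(-27*r - 14) + 9*r^2 + 6*r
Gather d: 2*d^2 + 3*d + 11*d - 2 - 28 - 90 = 2*d^2 + 14*d - 120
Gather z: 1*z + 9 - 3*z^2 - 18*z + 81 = -3*z^2 - 17*z + 90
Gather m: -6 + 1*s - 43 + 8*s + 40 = 9*s - 9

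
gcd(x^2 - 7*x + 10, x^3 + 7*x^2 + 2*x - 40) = x - 2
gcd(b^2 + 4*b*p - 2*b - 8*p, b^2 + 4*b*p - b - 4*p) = b + 4*p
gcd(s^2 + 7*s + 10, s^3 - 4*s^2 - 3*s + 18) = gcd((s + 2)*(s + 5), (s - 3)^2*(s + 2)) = s + 2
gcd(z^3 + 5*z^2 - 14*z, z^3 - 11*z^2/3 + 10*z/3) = z^2 - 2*z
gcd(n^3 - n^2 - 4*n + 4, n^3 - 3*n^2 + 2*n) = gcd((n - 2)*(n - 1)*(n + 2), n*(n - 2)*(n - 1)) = n^2 - 3*n + 2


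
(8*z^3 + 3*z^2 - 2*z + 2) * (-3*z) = -24*z^4 - 9*z^3 + 6*z^2 - 6*z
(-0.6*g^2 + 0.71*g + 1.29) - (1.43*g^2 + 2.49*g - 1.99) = -2.03*g^2 - 1.78*g + 3.28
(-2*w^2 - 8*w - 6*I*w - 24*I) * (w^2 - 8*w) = -2*w^4 + 8*w^3 - 6*I*w^3 + 64*w^2 + 24*I*w^2 + 192*I*w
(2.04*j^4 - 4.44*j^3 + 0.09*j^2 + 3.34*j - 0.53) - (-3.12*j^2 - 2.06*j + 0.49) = 2.04*j^4 - 4.44*j^3 + 3.21*j^2 + 5.4*j - 1.02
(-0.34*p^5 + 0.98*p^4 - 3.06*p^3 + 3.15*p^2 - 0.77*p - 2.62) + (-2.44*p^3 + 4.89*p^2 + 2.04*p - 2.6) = -0.34*p^5 + 0.98*p^4 - 5.5*p^3 + 8.04*p^2 + 1.27*p - 5.22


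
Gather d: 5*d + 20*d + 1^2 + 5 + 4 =25*d + 10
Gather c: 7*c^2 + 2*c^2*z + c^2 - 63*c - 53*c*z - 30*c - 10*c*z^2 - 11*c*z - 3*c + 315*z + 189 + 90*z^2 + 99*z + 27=c^2*(2*z + 8) + c*(-10*z^2 - 64*z - 96) + 90*z^2 + 414*z + 216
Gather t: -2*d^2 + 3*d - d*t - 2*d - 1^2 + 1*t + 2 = -2*d^2 + d + t*(1 - d) + 1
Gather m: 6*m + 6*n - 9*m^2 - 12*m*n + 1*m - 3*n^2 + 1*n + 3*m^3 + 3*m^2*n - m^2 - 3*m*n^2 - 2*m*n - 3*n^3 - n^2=3*m^3 + m^2*(3*n - 10) + m*(-3*n^2 - 14*n + 7) - 3*n^3 - 4*n^2 + 7*n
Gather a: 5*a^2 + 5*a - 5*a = 5*a^2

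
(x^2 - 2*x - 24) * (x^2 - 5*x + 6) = x^4 - 7*x^3 - 8*x^2 + 108*x - 144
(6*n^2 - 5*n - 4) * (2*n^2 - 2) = 12*n^4 - 10*n^3 - 20*n^2 + 10*n + 8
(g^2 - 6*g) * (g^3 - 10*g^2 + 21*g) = g^5 - 16*g^4 + 81*g^3 - 126*g^2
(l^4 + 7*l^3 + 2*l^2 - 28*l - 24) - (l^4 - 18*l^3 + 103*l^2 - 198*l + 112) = 25*l^3 - 101*l^2 + 170*l - 136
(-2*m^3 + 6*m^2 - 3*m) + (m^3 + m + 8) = -m^3 + 6*m^2 - 2*m + 8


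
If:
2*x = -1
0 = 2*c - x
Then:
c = -1/4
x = -1/2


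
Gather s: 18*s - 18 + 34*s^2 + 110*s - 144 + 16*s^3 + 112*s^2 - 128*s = 16*s^3 + 146*s^2 - 162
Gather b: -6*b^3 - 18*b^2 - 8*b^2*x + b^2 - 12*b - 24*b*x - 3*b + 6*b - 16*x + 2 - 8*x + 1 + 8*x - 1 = -6*b^3 + b^2*(-8*x - 17) + b*(-24*x - 9) - 16*x + 2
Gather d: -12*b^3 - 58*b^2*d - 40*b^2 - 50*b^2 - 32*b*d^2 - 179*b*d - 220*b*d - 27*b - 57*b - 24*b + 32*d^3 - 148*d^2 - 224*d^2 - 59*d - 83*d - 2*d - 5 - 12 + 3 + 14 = -12*b^3 - 90*b^2 - 108*b + 32*d^3 + d^2*(-32*b - 372) + d*(-58*b^2 - 399*b - 144)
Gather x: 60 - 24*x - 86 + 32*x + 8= 8*x - 18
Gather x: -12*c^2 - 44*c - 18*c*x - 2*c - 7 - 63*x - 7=-12*c^2 - 46*c + x*(-18*c - 63) - 14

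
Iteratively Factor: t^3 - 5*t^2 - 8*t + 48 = (t - 4)*(t^2 - t - 12) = (t - 4)*(t + 3)*(t - 4)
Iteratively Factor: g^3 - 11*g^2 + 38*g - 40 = (g - 2)*(g^2 - 9*g + 20) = (g - 5)*(g - 2)*(g - 4)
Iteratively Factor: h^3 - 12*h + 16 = (h + 4)*(h^2 - 4*h + 4) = (h - 2)*(h + 4)*(h - 2)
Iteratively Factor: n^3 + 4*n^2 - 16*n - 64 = (n - 4)*(n^2 + 8*n + 16) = (n - 4)*(n + 4)*(n + 4)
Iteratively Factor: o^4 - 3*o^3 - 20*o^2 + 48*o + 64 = (o + 1)*(o^3 - 4*o^2 - 16*o + 64) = (o + 1)*(o + 4)*(o^2 - 8*o + 16) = (o - 4)*(o + 1)*(o + 4)*(o - 4)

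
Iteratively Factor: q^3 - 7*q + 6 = (q + 3)*(q^2 - 3*q + 2) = (q - 2)*(q + 3)*(q - 1)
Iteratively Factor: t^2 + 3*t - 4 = (t - 1)*(t + 4)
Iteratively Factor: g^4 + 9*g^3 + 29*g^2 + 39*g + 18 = (g + 3)*(g^3 + 6*g^2 + 11*g + 6) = (g + 2)*(g + 3)*(g^2 + 4*g + 3) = (g + 1)*(g + 2)*(g + 3)*(g + 3)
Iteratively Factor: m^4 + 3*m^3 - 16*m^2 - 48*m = (m)*(m^3 + 3*m^2 - 16*m - 48) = m*(m + 3)*(m^2 - 16) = m*(m - 4)*(m + 3)*(m + 4)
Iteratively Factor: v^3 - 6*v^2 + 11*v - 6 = (v - 2)*(v^2 - 4*v + 3) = (v - 2)*(v - 1)*(v - 3)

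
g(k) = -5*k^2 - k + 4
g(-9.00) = -392.00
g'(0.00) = -1.00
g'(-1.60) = 15.00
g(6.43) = -209.15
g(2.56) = -31.33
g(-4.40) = -88.40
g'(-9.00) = 89.00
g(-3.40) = -50.40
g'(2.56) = -26.60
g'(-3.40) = 33.00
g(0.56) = 1.87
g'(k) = -10*k - 1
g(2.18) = -21.94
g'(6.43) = -65.30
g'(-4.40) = 43.00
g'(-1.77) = 16.70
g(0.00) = 4.00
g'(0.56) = -6.60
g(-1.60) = -7.20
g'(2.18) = -22.80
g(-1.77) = -9.89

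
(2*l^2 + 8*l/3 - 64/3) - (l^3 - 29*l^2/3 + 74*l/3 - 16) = -l^3 + 35*l^2/3 - 22*l - 16/3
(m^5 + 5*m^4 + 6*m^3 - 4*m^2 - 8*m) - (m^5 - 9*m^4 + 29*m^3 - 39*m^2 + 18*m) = 14*m^4 - 23*m^3 + 35*m^2 - 26*m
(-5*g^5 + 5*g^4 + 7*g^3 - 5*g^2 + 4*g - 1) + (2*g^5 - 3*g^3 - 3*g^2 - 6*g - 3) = -3*g^5 + 5*g^4 + 4*g^3 - 8*g^2 - 2*g - 4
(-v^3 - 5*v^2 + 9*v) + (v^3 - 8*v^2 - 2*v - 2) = -13*v^2 + 7*v - 2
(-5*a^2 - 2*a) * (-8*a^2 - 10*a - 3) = 40*a^4 + 66*a^3 + 35*a^2 + 6*a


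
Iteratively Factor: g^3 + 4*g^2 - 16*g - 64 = (g - 4)*(g^2 + 8*g + 16) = (g - 4)*(g + 4)*(g + 4)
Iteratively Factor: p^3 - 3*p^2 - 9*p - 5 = (p + 1)*(p^2 - 4*p - 5) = (p - 5)*(p + 1)*(p + 1)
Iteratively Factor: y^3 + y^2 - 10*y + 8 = (y - 2)*(y^2 + 3*y - 4) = (y - 2)*(y - 1)*(y + 4)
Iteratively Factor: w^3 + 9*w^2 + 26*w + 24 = (w + 3)*(w^2 + 6*w + 8) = (w + 2)*(w + 3)*(w + 4)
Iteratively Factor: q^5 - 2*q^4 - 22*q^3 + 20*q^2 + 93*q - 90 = (q - 5)*(q^4 + 3*q^3 - 7*q^2 - 15*q + 18) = (q - 5)*(q + 3)*(q^3 - 7*q + 6) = (q - 5)*(q - 1)*(q + 3)*(q^2 + q - 6) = (q - 5)*(q - 2)*(q - 1)*(q + 3)*(q + 3)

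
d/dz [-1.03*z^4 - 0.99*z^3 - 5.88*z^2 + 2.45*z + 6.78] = -4.12*z^3 - 2.97*z^2 - 11.76*z + 2.45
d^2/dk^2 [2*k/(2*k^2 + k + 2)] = 4*(k*(4*k + 1)^2 - (6*k + 1)*(2*k^2 + k + 2))/(2*k^2 + k + 2)^3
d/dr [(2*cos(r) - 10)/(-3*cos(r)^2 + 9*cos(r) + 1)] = 2*(-3*cos(r)^2 + 30*cos(r) - 46)*sin(r)/(3*sin(r)^2 + 9*cos(r) - 2)^2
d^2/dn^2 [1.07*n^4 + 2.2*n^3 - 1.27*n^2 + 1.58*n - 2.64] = 12.84*n^2 + 13.2*n - 2.54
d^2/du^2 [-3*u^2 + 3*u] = -6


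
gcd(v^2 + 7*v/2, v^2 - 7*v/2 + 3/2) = 1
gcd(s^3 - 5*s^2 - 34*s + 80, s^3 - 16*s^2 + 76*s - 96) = s^2 - 10*s + 16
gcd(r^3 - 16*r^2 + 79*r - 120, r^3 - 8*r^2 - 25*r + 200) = r^2 - 13*r + 40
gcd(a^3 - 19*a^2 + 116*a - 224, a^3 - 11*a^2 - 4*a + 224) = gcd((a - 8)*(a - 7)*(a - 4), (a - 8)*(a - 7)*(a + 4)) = a^2 - 15*a + 56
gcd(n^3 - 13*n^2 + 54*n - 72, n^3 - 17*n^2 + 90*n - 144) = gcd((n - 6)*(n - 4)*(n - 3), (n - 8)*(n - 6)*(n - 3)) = n^2 - 9*n + 18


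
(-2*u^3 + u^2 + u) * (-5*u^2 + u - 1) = 10*u^5 - 7*u^4 - 2*u^3 - u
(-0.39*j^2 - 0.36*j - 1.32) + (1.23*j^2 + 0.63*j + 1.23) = 0.84*j^2 + 0.27*j - 0.0900000000000001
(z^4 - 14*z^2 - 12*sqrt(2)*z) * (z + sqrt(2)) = z^5 + sqrt(2)*z^4 - 14*z^3 - 26*sqrt(2)*z^2 - 24*z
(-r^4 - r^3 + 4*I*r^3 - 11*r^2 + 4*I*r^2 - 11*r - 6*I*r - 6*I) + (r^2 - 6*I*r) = -r^4 - r^3 + 4*I*r^3 - 10*r^2 + 4*I*r^2 - 11*r - 12*I*r - 6*I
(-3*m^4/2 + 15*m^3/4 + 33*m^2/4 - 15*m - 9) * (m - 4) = -3*m^5/2 + 39*m^4/4 - 27*m^3/4 - 48*m^2 + 51*m + 36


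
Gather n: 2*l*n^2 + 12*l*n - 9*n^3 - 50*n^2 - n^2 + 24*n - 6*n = -9*n^3 + n^2*(2*l - 51) + n*(12*l + 18)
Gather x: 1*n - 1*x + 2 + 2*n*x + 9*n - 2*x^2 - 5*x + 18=10*n - 2*x^2 + x*(2*n - 6) + 20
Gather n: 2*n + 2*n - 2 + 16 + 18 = 4*n + 32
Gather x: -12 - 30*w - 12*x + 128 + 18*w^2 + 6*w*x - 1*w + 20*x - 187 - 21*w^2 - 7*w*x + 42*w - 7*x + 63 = -3*w^2 + 11*w + x*(1 - w) - 8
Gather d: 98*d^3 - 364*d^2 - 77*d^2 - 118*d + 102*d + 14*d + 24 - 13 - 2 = 98*d^3 - 441*d^2 - 2*d + 9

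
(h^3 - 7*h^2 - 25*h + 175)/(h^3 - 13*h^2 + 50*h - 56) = (h^2 - 25)/(h^2 - 6*h + 8)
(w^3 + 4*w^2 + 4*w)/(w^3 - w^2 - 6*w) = (w + 2)/(w - 3)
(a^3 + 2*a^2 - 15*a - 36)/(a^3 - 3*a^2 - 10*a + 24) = (a + 3)/(a - 2)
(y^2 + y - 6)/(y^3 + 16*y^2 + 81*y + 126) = (y - 2)/(y^2 + 13*y + 42)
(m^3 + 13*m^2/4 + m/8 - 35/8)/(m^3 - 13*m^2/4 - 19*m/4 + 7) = (m + 5/2)/(m - 4)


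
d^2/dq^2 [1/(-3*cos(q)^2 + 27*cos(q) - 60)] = (4*sin(q)^4/3 - sin(q)^2 + 285*cos(q)/4 - 9*cos(3*q)/4 - 41)/((cos(q) - 5)^3*(cos(q) - 4)^3)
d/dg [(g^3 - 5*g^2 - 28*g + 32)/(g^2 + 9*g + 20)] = (g^2 + 10*g - 53)/(g^2 + 10*g + 25)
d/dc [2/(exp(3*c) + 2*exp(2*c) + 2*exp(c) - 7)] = (-6*exp(2*c) - 8*exp(c) - 4)*exp(c)/(exp(3*c) + 2*exp(2*c) + 2*exp(c) - 7)^2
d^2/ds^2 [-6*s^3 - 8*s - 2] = -36*s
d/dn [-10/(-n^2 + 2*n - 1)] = 20*(1 - n)/(n^2 - 2*n + 1)^2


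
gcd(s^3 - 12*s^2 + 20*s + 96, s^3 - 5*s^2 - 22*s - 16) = s^2 - 6*s - 16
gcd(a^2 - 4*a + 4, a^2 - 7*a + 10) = a - 2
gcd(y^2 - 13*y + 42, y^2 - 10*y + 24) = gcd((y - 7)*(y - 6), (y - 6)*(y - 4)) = y - 6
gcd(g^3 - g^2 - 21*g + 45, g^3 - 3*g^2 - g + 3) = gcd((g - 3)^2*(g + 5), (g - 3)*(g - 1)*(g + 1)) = g - 3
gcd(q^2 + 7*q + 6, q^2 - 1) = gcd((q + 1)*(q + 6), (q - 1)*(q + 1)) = q + 1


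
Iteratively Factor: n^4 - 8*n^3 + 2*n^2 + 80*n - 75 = (n - 5)*(n^3 - 3*n^2 - 13*n + 15) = (n - 5)^2*(n^2 + 2*n - 3) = (n - 5)^2*(n + 3)*(n - 1)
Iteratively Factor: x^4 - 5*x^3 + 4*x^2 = (x)*(x^3 - 5*x^2 + 4*x) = x*(x - 4)*(x^2 - x) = x^2*(x - 4)*(x - 1)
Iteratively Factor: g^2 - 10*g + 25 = (g - 5)*(g - 5)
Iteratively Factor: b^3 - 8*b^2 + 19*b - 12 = (b - 3)*(b^2 - 5*b + 4) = (b - 3)*(b - 1)*(b - 4)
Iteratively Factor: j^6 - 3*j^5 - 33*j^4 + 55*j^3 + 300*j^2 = (j - 5)*(j^5 + 2*j^4 - 23*j^3 - 60*j^2) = j*(j - 5)*(j^4 + 2*j^3 - 23*j^2 - 60*j) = j*(j - 5)^2*(j^3 + 7*j^2 + 12*j) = j*(j - 5)^2*(j + 4)*(j^2 + 3*j) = j*(j - 5)^2*(j + 3)*(j + 4)*(j)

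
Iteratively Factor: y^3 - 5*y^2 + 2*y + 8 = (y + 1)*(y^2 - 6*y + 8) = (y - 4)*(y + 1)*(y - 2)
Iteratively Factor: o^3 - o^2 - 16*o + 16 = (o + 4)*(o^2 - 5*o + 4) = (o - 4)*(o + 4)*(o - 1)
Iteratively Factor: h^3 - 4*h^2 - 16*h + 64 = (h - 4)*(h^2 - 16) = (h - 4)*(h + 4)*(h - 4)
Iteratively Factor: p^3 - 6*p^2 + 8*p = (p)*(p^2 - 6*p + 8) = p*(p - 4)*(p - 2)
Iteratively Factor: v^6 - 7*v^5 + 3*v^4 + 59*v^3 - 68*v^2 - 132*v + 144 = (v + 2)*(v^5 - 9*v^4 + 21*v^3 + 17*v^2 - 102*v + 72) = (v - 3)*(v + 2)*(v^4 - 6*v^3 + 3*v^2 + 26*v - 24) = (v - 3)*(v + 2)^2*(v^3 - 8*v^2 + 19*v - 12) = (v - 3)*(v - 1)*(v + 2)^2*(v^2 - 7*v + 12) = (v - 3)^2*(v - 1)*(v + 2)^2*(v - 4)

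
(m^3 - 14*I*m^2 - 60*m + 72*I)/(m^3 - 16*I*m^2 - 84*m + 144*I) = (m - 2*I)/(m - 4*I)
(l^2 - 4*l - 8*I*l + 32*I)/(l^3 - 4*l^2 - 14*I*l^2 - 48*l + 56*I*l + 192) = 1/(l - 6*I)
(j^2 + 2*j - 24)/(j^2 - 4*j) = (j + 6)/j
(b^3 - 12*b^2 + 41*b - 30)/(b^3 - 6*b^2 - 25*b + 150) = (b - 1)/(b + 5)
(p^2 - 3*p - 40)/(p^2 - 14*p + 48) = (p + 5)/(p - 6)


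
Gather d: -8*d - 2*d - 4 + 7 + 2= 5 - 10*d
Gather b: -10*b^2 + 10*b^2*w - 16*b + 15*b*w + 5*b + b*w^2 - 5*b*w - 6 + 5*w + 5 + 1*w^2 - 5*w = b^2*(10*w - 10) + b*(w^2 + 10*w - 11) + w^2 - 1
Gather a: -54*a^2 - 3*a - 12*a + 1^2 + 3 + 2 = -54*a^2 - 15*a + 6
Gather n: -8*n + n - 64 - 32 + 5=-7*n - 91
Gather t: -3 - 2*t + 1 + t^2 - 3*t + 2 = t^2 - 5*t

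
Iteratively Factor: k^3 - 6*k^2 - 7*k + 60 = (k - 5)*(k^2 - k - 12) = (k - 5)*(k + 3)*(k - 4)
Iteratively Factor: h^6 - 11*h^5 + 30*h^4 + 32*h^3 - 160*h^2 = (h - 5)*(h^5 - 6*h^4 + 32*h^2) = (h - 5)*(h - 4)*(h^4 - 2*h^3 - 8*h^2) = h*(h - 5)*(h - 4)*(h^3 - 2*h^2 - 8*h) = h*(h - 5)*(h - 4)*(h + 2)*(h^2 - 4*h) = h*(h - 5)*(h - 4)^2*(h + 2)*(h)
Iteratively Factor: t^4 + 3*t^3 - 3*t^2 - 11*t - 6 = (t - 2)*(t^3 + 5*t^2 + 7*t + 3) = (t - 2)*(t + 1)*(t^2 + 4*t + 3) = (t - 2)*(t + 1)^2*(t + 3)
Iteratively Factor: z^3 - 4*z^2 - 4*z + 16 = (z - 4)*(z^2 - 4) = (z - 4)*(z + 2)*(z - 2)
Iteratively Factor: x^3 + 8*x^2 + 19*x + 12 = (x + 4)*(x^2 + 4*x + 3) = (x + 1)*(x + 4)*(x + 3)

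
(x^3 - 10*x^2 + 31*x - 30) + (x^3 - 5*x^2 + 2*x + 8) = 2*x^3 - 15*x^2 + 33*x - 22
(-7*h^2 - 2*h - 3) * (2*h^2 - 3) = -14*h^4 - 4*h^3 + 15*h^2 + 6*h + 9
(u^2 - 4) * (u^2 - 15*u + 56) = u^4 - 15*u^3 + 52*u^2 + 60*u - 224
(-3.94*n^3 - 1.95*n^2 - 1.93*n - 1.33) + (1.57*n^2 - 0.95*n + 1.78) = -3.94*n^3 - 0.38*n^2 - 2.88*n + 0.45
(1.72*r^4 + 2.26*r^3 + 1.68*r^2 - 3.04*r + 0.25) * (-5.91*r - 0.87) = -10.1652*r^5 - 14.853*r^4 - 11.895*r^3 + 16.5048*r^2 + 1.1673*r - 0.2175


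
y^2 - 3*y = y*(y - 3)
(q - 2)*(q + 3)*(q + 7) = q^3 + 8*q^2 + q - 42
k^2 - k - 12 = (k - 4)*(k + 3)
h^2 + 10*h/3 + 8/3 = (h + 4/3)*(h + 2)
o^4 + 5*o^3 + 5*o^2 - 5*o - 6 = (o - 1)*(o + 1)*(o + 2)*(o + 3)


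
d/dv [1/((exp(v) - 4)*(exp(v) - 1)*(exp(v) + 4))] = -((exp(v) - 4)*(exp(v) - 1) + (exp(v) - 4)*(exp(v) + 4) + (exp(v) - 1)*(exp(v) + 4))/(4*(exp(v) - 4)^2*(exp(v) + 4)^2*sinh(v/2)^2)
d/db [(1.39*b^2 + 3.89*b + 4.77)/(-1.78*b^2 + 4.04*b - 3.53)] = (12.5398*b^2 + 7.1678*b - 33.0025)/(3.1684*b^4 - 14.3824*b^3 + 28.8884*b^2 - 28.5224*b + 12.4609)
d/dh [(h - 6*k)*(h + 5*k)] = 2*h - k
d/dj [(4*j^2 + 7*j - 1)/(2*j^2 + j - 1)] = 2*(-5*j^2 - 2*j - 3)/(4*j^4 + 4*j^3 - 3*j^2 - 2*j + 1)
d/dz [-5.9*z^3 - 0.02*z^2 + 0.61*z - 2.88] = -17.7*z^2 - 0.04*z + 0.61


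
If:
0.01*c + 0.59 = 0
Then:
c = -59.00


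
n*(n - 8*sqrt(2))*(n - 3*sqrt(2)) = n^3 - 11*sqrt(2)*n^2 + 48*n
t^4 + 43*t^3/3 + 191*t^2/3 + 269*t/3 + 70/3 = (t + 1/3)*(t + 2)*(t + 5)*(t + 7)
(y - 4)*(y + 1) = y^2 - 3*y - 4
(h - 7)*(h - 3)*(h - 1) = h^3 - 11*h^2 + 31*h - 21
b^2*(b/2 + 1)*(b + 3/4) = b^4/2 + 11*b^3/8 + 3*b^2/4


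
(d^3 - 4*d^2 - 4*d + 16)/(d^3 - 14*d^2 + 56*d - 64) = (d + 2)/(d - 8)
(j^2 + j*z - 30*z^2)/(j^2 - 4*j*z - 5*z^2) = (j + 6*z)/(j + z)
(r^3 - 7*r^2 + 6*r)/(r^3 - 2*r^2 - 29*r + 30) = r/(r + 5)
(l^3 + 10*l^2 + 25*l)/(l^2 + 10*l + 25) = l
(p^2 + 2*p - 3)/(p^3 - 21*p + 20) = (p + 3)/(p^2 + p - 20)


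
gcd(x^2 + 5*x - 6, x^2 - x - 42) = x + 6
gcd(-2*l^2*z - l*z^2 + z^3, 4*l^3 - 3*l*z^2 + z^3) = -2*l^2 - l*z + z^2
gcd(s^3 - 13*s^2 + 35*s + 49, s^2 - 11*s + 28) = s - 7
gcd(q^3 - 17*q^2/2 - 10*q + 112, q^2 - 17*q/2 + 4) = q - 8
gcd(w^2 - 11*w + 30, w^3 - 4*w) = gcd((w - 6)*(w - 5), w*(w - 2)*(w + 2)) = 1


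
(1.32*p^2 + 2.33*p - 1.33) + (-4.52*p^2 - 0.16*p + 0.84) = -3.2*p^2 + 2.17*p - 0.49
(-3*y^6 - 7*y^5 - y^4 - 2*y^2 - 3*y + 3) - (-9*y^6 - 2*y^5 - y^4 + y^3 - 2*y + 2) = 6*y^6 - 5*y^5 - y^3 - 2*y^2 - y + 1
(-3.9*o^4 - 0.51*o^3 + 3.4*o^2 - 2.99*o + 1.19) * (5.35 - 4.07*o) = 15.873*o^5 - 18.7893*o^4 - 16.5665*o^3 + 30.3593*o^2 - 20.8398*o + 6.3665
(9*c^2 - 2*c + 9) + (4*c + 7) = 9*c^2 + 2*c + 16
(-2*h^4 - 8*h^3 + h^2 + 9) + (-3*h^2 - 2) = -2*h^4 - 8*h^3 - 2*h^2 + 7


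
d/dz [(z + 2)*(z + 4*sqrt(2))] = 2*z + 2 + 4*sqrt(2)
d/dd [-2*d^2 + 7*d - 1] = 7 - 4*d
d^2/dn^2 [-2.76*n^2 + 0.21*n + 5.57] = -5.52000000000000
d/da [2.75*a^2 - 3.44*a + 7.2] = 5.5*a - 3.44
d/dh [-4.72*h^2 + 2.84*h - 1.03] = 2.84 - 9.44*h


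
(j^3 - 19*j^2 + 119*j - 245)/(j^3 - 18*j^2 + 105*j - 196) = (j - 5)/(j - 4)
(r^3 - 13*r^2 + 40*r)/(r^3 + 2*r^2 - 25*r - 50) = r*(r - 8)/(r^2 + 7*r + 10)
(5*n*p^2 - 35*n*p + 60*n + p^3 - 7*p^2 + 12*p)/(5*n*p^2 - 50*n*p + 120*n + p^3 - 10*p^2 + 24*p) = (p - 3)/(p - 6)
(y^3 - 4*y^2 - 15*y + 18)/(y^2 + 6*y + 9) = (y^2 - 7*y + 6)/(y + 3)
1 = 1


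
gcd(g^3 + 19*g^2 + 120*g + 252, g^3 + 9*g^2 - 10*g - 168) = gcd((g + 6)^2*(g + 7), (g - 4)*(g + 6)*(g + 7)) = g^2 + 13*g + 42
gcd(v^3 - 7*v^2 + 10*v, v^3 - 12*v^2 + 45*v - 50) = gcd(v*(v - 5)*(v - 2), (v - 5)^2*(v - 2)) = v^2 - 7*v + 10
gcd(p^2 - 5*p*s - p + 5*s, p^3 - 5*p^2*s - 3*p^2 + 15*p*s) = p - 5*s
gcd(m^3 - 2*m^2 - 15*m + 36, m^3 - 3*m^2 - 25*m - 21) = 1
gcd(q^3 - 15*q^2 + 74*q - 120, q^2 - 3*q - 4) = q - 4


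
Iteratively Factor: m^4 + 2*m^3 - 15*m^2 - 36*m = (m + 3)*(m^3 - m^2 - 12*m) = m*(m + 3)*(m^2 - m - 12) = m*(m + 3)^2*(m - 4)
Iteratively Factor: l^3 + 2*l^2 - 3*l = (l)*(l^2 + 2*l - 3) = l*(l + 3)*(l - 1)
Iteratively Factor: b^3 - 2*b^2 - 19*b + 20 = (b + 4)*(b^2 - 6*b + 5) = (b - 5)*(b + 4)*(b - 1)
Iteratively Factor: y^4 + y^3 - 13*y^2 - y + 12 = (y + 1)*(y^3 - 13*y + 12) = (y - 1)*(y + 1)*(y^2 + y - 12) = (y - 3)*(y - 1)*(y + 1)*(y + 4)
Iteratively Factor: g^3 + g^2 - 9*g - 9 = (g - 3)*(g^2 + 4*g + 3) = (g - 3)*(g + 1)*(g + 3)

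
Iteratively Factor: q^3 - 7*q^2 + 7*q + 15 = (q - 3)*(q^2 - 4*q - 5) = (q - 3)*(q + 1)*(q - 5)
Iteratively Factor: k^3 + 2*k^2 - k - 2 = (k + 1)*(k^2 + k - 2) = (k - 1)*(k + 1)*(k + 2)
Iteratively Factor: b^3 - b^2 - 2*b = (b)*(b^2 - b - 2) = b*(b + 1)*(b - 2)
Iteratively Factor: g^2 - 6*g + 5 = (g - 5)*(g - 1)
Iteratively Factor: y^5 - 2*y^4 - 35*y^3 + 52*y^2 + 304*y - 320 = (y - 1)*(y^4 - y^3 - 36*y^2 + 16*y + 320) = (y - 4)*(y - 1)*(y^3 + 3*y^2 - 24*y - 80) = (y - 4)*(y - 1)*(y + 4)*(y^2 - y - 20) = (y - 4)*(y - 1)*(y + 4)^2*(y - 5)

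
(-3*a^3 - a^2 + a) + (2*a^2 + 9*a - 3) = -3*a^3 + a^2 + 10*a - 3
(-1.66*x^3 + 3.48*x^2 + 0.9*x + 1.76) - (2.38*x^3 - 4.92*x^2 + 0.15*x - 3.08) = -4.04*x^3 + 8.4*x^2 + 0.75*x + 4.84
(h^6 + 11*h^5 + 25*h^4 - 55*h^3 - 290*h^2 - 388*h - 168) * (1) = h^6 + 11*h^5 + 25*h^4 - 55*h^3 - 290*h^2 - 388*h - 168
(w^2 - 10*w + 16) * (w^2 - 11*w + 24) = w^4 - 21*w^3 + 150*w^2 - 416*w + 384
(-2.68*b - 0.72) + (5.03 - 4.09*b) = 4.31 - 6.77*b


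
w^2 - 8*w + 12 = (w - 6)*(w - 2)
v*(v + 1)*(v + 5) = v^3 + 6*v^2 + 5*v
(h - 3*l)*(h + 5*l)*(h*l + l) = h^3*l + 2*h^2*l^2 + h^2*l - 15*h*l^3 + 2*h*l^2 - 15*l^3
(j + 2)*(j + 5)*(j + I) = j^3 + 7*j^2 + I*j^2 + 10*j + 7*I*j + 10*I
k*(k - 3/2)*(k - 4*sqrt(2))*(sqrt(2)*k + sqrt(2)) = sqrt(2)*k^4 - 8*k^3 - sqrt(2)*k^3/2 - 3*sqrt(2)*k^2/2 + 4*k^2 + 12*k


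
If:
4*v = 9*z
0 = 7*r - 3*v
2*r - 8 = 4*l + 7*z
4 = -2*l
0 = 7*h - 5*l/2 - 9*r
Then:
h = -5/7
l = -2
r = 0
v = 0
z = 0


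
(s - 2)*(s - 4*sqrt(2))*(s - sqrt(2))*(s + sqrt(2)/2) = s^4 - 9*sqrt(2)*s^3/2 - 2*s^3 + 3*s^2 + 9*sqrt(2)*s^2 - 6*s + 4*sqrt(2)*s - 8*sqrt(2)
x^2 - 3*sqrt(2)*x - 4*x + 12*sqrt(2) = (x - 4)*(x - 3*sqrt(2))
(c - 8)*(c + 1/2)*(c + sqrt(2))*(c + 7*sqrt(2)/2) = c^4 - 15*c^3/2 + 9*sqrt(2)*c^3/2 - 135*sqrt(2)*c^2/4 + 3*c^2 - 105*c/2 - 18*sqrt(2)*c - 28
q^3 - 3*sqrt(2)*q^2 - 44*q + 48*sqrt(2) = (q - 6*sqrt(2))*(q - sqrt(2))*(q + 4*sqrt(2))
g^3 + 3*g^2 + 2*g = g*(g + 1)*(g + 2)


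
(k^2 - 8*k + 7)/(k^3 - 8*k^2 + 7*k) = 1/k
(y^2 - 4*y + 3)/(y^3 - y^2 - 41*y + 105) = (y - 1)/(y^2 + 2*y - 35)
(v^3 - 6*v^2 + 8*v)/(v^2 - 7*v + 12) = v*(v - 2)/(v - 3)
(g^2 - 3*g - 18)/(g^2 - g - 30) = (g + 3)/(g + 5)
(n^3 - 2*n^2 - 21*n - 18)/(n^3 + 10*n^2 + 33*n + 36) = (n^2 - 5*n - 6)/(n^2 + 7*n + 12)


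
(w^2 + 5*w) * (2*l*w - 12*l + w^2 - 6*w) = 2*l*w^3 - 2*l*w^2 - 60*l*w + w^4 - w^3 - 30*w^2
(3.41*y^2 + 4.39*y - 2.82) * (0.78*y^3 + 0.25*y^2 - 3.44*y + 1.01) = 2.6598*y^5 + 4.2767*y^4 - 12.8325*y^3 - 12.3625*y^2 + 14.1347*y - 2.8482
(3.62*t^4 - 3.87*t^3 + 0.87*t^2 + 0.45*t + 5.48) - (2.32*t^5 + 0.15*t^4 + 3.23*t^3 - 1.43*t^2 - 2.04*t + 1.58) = -2.32*t^5 + 3.47*t^4 - 7.1*t^3 + 2.3*t^2 + 2.49*t + 3.9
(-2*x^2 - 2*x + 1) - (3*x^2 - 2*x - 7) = 8 - 5*x^2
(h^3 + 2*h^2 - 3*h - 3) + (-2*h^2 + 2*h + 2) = h^3 - h - 1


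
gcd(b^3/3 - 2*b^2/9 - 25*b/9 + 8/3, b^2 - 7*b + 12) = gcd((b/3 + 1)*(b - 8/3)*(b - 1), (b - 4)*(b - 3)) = 1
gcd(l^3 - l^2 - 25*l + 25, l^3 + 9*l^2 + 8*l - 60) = l + 5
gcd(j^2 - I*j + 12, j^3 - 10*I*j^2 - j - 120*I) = j + 3*I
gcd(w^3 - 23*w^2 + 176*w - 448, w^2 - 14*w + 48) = w - 8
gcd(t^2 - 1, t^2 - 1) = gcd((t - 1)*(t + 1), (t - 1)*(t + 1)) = t^2 - 1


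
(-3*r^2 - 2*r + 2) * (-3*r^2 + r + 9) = 9*r^4 + 3*r^3 - 35*r^2 - 16*r + 18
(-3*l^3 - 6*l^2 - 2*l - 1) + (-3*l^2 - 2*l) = -3*l^3 - 9*l^2 - 4*l - 1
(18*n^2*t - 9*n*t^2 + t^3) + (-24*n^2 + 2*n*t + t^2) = 18*n^2*t - 24*n^2 - 9*n*t^2 + 2*n*t + t^3 + t^2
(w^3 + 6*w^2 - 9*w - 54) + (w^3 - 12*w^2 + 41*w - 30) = 2*w^3 - 6*w^2 + 32*w - 84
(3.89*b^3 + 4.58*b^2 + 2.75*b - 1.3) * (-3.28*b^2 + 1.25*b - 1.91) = -12.7592*b^5 - 10.1599*b^4 - 10.7249*b^3 - 1.0463*b^2 - 6.8775*b + 2.483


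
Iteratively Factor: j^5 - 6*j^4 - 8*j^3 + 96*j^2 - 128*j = (j - 4)*(j^4 - 2*j^3 - 16*j^2 + 32*j) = (j - 4)*(j + 4)*(j^3 - 6*j^2 + 8*j) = (j - 4)^2*(j + 4)*(j^2 - 2*j) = j*(j - 4)^2*(j + 4)*(j - 2)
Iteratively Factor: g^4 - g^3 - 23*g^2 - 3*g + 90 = (g - 2)*(g^3 + g^2 - 21*g - 45) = (g - 5)*(g - 2)*(g^2 + 6*g + 9) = (g - 5)*(g - 2)*(g + 3)*(g + 3)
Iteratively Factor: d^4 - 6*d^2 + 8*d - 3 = (d - 1)*(d^3 + d^2 - 5*d + 3) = (d - 1)*(d + 3)*(d^2 - 2*d + 1) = (d - 1)^2*(d + 3)*(d - 1)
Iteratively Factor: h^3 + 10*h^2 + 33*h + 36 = (h + 3)*(h^2 + 7*h + 12) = (h + 3)*(h + 4)*(h + 3)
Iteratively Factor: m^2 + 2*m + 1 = (m + 1)*(m + 1)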